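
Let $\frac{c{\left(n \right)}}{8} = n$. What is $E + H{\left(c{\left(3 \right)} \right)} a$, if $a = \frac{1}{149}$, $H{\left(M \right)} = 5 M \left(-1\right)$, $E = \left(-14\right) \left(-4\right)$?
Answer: $\frac{8224}{149} \approx 55.195$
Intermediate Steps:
$c{\left(n \right)} = 8 n$
$E = 56$
$H{\left(M \right)} = - 5 M$
$a = \frac{1}{149} \approx 0.0067114$
$E + H{\left(c{\left(3 \right)} \right)} a = 56 + - 5 \cdot 8 \cdot 3 \cdot \frac{1}{149} = 56 + \left(-5\right) 24 \cdot \frac{1}{149} = 56 - \frac{120}{149} = \frac{8224}{149}$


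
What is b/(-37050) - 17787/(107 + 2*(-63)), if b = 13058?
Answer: 17335796/18525 ≈ 935.81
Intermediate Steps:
b/(-37050) - 17787/(107 + 2*(-63)) = 13058/(-37050) - 17787/(107 + 2*(-63)) = 13058*(-1/37050) - 17787/(107 - 126) = -6529/18525 - 17787/(-19) = -6529/18525 - 17787*(-1/19) = -6529/18525 + 17787/19 = 17335796/18525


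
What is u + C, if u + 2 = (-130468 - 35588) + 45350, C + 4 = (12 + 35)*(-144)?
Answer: -127480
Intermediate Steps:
C = -6772 (C = -4 + (12 + 35)*(-144) = -4 + 47*(-144) = -4 - 6768 = -6772)
u = -120708 (u = -2 + ((-130468 - 35588) + 45350) = -2 + (-166056 + 45350) = -2 - 120706 = -120708)
u + C = -120708 - 6772 = -127480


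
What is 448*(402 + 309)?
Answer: 318528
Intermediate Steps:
448*(402 + 309) = 448*711 = 318528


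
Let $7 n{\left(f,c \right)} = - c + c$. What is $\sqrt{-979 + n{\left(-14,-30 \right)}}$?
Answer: $i \sqrt{979} \approx 31.289 i$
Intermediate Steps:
$n{\left(f,c \right)} = 0$ ($n{\left(f,c \right)} = \frac{- c + c}{7} = \frac{1}{7} \cdot 0 = 0$)
$\sqrt{-979 + n{\left(-14,-30 \right)}} = \sqrt{-979 + 0} = \sqrt{-979} = i \sqrt{979}$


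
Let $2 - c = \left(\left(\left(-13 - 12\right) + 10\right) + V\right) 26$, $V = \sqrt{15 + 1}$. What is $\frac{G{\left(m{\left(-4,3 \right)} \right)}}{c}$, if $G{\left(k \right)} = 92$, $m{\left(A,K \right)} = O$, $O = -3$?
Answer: $\frac{23}{72} \approx 0.31944$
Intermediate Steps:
$m{\left(A,K \right)} = -3$
$V = 4$ ($V = \sqrt{16} = 4$)
$c = 288$ ($c = 2 - \left(\left(\left(-13 - 12\right) + 10\right) + 4\right) 26 = 2 - \left(\left(-25 + 10\right) + 4\right) 26 = 2 - \left(-15 + 4\right) 26 = 2 - \left(-11\right) 26 = 2 - -286 = 2 + 286 = 288$)
$\frac{G{\left(m{\left(-4,3 \right)} \right)}}{c} = \frac{92}{288} = 92 \cdot \frac{1}{288} = \frac{23}{72}$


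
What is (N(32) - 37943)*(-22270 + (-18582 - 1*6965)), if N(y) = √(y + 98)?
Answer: 1814320431 - 47817*√130 ≈ 1.8138e+9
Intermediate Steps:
N(y) = √(98 + y)
(N(32) - 37943)*(-22270 + (-18582 - 1*6965)) = (√(98 + 32) - 37943)*(-22270 + (-18582 - 1*6965)) = (√130 - 37943)*(-22270 + (-18582 - 6965)) = (-37943 + √130)*(-22270 - 25547) = (-37943 + √130)*(-47817) = 1814320431 - 47817*√130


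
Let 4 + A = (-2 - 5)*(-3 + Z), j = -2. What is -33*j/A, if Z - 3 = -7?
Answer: 22/15 ≈ 1.4667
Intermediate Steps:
Z = -4 (Z = 3 - 7 = -4)
A = 45 (A = -4 + (-2 - 5)*(-3 - 4) = -4 - 7*(-7) = -4 + 49 = 45)
-33*j/A = -(-66)/45 = -33*(-2/45) = 22/15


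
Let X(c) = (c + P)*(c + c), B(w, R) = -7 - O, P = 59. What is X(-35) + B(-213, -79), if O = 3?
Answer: -1690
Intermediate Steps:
B(w, R) = -10 (B(w, R) = -7 - 1*3 = -7 - 3 = -10)
X(c) = 2*c*(59 + c) (X(c) = (c + 59)*(c + c) = (59 + c)*(2*c) = 2*c*(59 + c))
X(-35) + B(-213, -79) = 2*(-35)*(59 - 35) - 10 = 2*(-35)*24 - 10 = -1680 - 10 = -1690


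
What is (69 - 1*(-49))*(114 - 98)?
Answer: 1888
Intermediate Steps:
(69 - 1*(-49))*(114 - 98) = (69 + 49)*16 = 118*16 = 1888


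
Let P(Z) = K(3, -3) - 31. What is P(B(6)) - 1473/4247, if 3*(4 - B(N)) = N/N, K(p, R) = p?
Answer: -120389/4247 ≈ -28.347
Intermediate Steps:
B(N) = 11/3 (B(N) = 4 - N/(3*N) = 4 - 1/3*1 = 4 - 1/3 = 11/3)
P(Z) = -28 (P(Z) = 3 - 31 = -28)
P(B(6)) - 1473/4247 = -28 - 1473/4247 = -120389/4247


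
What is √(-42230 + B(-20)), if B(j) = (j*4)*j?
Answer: I*√40630 ≈ 201.57*I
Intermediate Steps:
B(j) = 4*j² (B(j) = (4*j)*j = 4*j²)
√(-42230 + B(-20)) = √(-42230 + 4*(-20)²) = √(-42230 + 4*400) = √(-42230 + 1600) = √(-40630) = I*√40630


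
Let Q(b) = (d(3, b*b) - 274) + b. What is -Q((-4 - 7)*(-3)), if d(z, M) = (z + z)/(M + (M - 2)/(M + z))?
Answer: 286849723/1190275 ≈ 240.99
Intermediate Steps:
d(z, M) = 2*z/(M + (-2 + M)/(M + z)) (d(z, M) = (2*z)/(M + (-2 + M)/(M + z)) = 2*z/(M + (-2 + M)/(M + z)))
Q(b) = -274 + b + 6*(3 + b²)/(-2 + b⁴ + 4*b²) (Q(b) = (2*3*(b*b + 3)/(-2 + b*b + (b*b)² + (b*b)*3) - 274) + b = (2*3*(b² + 3)/(-2 + b² + (b²)² + b²*3) - 274) + b = (2*3*(3 + b²)/(-2 + b² + b⁴ + 3*b²) - 274) + b = (2*3*(3 + b²)/(-2 + b⁴ + 4*b²) - 274) + b = (6*(3 + b²)/(-2 + b⁴ + 4*b²) - 274) + b = (-274 + 6*(3 + b²)/(-2 + b⁴ + 4*b²)) + b = -274 + b + 6*(3 + b²)/(-2 + b⁴ + 4*b²))
-Q((-4 - 7)*(-3)) = -(18 + 6*((-4 - 7)*(-3))² + (-274 + (-4 - 7)*(-3))*(-2 + ((-4 - 7)*(-3))⁴ + 4*((-4 - 7)*(-3))²))/(-2 + ((-4 - 7)*(-3))⁴ + 4*((-4 - 7)*(-3))²) = -(18 + 6*(-11*(-3))² + (-274 - 11*(-3))*(-2 + (-11*(-3))⁴ + 4*(-11*(-3))²))/(-2 + (-11*(-3))⁴ + 4*(-11*(-3))²) = -(18 + 6*33² + (-274 + 33)*(-2 + 33⁴ + 4*33²))/(-2 + 33⁴ + 4*33²) = -(18 + 6*1089 - 241*(-2 + 1185921 + 4*1089))/(-2 + 1185921 + 4*1089) = -(18 + 6534 - 241*(-2 + 1185921 + 4356))/(-2 + 1185921 + 4356) = -(18 + 6534 - 241*1190275)/1190275 = -(18 + 6534 - 286856275)/1190275 = -(-286849723)/1190275 = -1*(-286849723/1190275) = 286849723/1190275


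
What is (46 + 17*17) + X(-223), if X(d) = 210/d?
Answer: 74495/223 ≈ 334.06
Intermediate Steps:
(46 + 17*17) + X(-223) = (46 + 17*17) + 210/(-223) = (46 + 289) + 210*(-1/223) = 335 - 210/223 = 74495/223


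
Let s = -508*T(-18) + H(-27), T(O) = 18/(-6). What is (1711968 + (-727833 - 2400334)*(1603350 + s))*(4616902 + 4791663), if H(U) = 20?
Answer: -47234522040527231450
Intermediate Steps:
T(O) = -3 (T(O) = 18*(-⅙) = -3)
s = 1544 (s = -508*(-3) + 20 = 1524 + 20 = 1544)
(1711968 + (-727833 - 2400334)*(1603350 + s))*(4616902 + 4791663) = (1711968 + (-727833 - 2400334)*(1603350 + 1544))*(4616902 + 4791663) = (1711968 - 3128167*1604894)*9408565 = (1711968 - 5020376449298)*9408565 = -5020374737330*9408565 = -47234522040527231450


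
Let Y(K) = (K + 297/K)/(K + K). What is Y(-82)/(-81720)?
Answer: -7021/1098970560 ≈ -6.3887e-6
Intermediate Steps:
Y(K) = (K + 297/K)/(2*K) (Y(K) = (K + 297/K)/((2*K)) = (K + 297/K)*(1/(2*K)) = (K + 297/K)/(2*K))
Y(-82)/(-81720) = ((1/2)*(297 + (-82)**2)/(-82)**2)/(-81720) = ((1/2)*(1/6724)*(297 + 6724))*(-1/81720) = ((1/2)*(1/6724)*7021)*(-1/81720) = (7021/13448)*(-1/81720) = -7021/1098970560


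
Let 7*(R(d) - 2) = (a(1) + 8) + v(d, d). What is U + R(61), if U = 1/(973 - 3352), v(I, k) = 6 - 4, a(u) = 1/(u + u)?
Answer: 16651/4758 ≈ 3.4996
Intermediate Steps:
a(u) = 1/(2*u)
v(I, k) = 2
U = -1/2379 (U = 1/(-2379) = -1/2379 ≈ -0.00042034)
R(d) = 7/2 (R(d) = 2 + (((1/2)/1 + 8) + 2)/7 = 2 + (((1/2)*1 + 8) + 2)/7 = 2 + ((1/2 + 8) + 2)/7 = 2 + (17/2 + 2)/7 = 2 + (1/7)*(21/2) = 2 + 3/2 = 7/2)
U + R(61) = -1/2379 + 7/2 = 16651/4758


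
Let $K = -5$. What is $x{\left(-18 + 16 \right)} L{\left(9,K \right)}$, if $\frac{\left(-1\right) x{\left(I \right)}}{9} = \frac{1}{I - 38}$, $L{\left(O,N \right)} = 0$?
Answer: $0$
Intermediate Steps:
$x{\left(I \right)} = - \frac{9}{-38 + I}$ ($x{\left(I \right)} = - \frac{9}{I - 38} = - \frac{9}{-38 + I}$)
$x{\left(-18 + 16 \right)} L{\left(9,K \right)} = - \frac{9}{-38 + \left(-18 + 16\right)} 0 = - \frac{9}{-38 - 2} \cdot 0 = - \frac{9}{-40} \cdot 0 = \left(-9\right) \left(- \frac{1}{40}\right) 0 = \frac{9}{40} \cdot 0 = 0$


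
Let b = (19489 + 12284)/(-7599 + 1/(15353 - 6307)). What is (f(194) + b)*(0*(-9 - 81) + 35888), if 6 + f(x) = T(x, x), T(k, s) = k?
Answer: 64781969201504/9820079 ≈ 6.5969e+6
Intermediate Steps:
f(x) = -6 + x
b = -41059794/9820079 (b = 31773/(-7599 + 1/9046) = 31773/(-68740553/9046) = 31773*(-9046/68740553) = -41059794/9820079 ≈ -4.1812)
(f(194) + b)*(0*(-9 - 81) + 35888) = ((-6 + 194) - 41059794/9820079)*(0*(-9 - 81) + 35888) = (188 - 41059794/9820079)*(0*(-90) + 35888) = 1805115058*(0 + 35888)/9820079 = (1805115058/9820079)*35888 = 64781969201504/9820079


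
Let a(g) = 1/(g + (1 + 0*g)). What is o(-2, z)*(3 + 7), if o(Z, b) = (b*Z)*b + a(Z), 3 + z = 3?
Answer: -10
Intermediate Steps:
z = 0 (z = -3 + 3 = 0)
a(g) = 1/(1 + g) (a(g) = 1/(g + (1 + 0)) = 1/(g + 1) = 1/(1 + g))
o(Z, b) = 1/(1 + Z) + Z*b² (o(Z, b) = (b*Z)*b + 1/(1 + Z) = (Z*b)*b + 1/(1 + Z) = Z*b² + 1/(1 + Z) = 1/(1 + Z) + Z*b²)
o(-2, z)*(3 + 7) = ((1 - 2*0²*(1 - 2))/(1 - 2))*(3 + 7) = ((1 - 2*0*(-1))/(-1))*10 = -(1 + 0)*10 = -1*1*10 = -1*10 = -10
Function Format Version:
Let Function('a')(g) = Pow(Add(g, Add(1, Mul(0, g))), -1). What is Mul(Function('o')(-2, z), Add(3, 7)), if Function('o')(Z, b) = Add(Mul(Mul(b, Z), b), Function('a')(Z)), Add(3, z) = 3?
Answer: -10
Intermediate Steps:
z = 0 (z = Add(-3, 3) = 0)
Function('a')(g) = Pow(Add(1, g), -1) (Function('a')(g) = Pow(Add(g, Add(1, 0)), -1) = Pow(Add(g, 1), -1) = Pow(Add(1, g), -1))
Function('o')(Z, b) = Add(Pow(Add(1, Z), -1), Mul(Z, Pow(b, 2))) (Function('o')(Z, b) = Add(Mul(Mul(b, Z), b), Pow(Add(1, Z), -1)) = Add(Mul(Mul(Z, b), b), Pow(Add(1, Z), -1)) = Add(Mul(Z, Pow(b, 2)), Pow(Add(1, Z), -1)) = Add(Pow(Add(1, Z), -1), Mul(Z, Pow(b, 2))))
Mul(Function('o')(-2, z), Add(3, 7)) = Mul(Mul(Pow(Add(1, -2), -1), Add(1, Mul(-2, Pow(0, 2), Add(1, -2)))), Add(3, 7)) = Mul(Mul(Pow(-1, -1), Add(1, Mul(-2, 0, -1))), 10) = Mul(Mul(-1, Add(1, 0)), 10) = Mul(Mul(-1, 1), 10) = Mul(-1, 10) = -10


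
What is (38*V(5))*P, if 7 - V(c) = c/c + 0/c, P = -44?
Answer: -10032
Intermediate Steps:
V(c) = 6 (V(c) = 7 - (c/c + 0/c) = 7 - (1 + 0) = 7 - 1*1 = 7 - 1 = 6)
(38*V(5))*P = (38*6)*(-44) = 228*(-44) = -10032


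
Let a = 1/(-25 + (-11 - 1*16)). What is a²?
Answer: 1/2704 ≈ 0.00036982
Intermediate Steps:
a = -1/52 (a = 1/(-25 + (-11 - 16)) = 1/(-25 - 27) = 1/(-52) = -1/52 ≈ -0.019231)
a² = (-1/52)² = 1/2704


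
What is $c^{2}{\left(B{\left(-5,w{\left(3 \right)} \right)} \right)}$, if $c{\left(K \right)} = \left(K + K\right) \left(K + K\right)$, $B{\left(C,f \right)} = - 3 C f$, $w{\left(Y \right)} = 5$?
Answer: $506250000$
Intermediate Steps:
$B{\left(C,f \right)} = - 3 C f$
$c{\left(K \right)} = 4 K^{2}$ ($c{\left(K \right)} = 2 K 2 K = 4 K^{2}$)
$c^{2}{\left(B{\left(-5,w{\left(3 \right)} \right)} \right)} = \left(4 \left(\left(-3\right) \left(-5\right) 5\right)^{2}\right)^{2} = \left(4 \cdot 75^{2}\right)^{2} = \left(4 \cdot 5625\right)^{2} = 22500^{2} = 506250000$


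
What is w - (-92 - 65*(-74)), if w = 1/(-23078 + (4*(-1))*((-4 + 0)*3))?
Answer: -108655541/23030 ≈ -4718.0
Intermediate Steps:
w = -1/23030 (w = 1/(-23078 - (-16)*3) = 1/(-23078 - 4*(-12)) = 1/(-23078 + 48) = 1/(-23030) = -1/23030 ≈ -4.3422e-5)
w - (-92 - 65*(-74)) = -1/23030 - (-92 - 65*(-74)) = -1/23030 - (-92 + 4810) = -1/23030 - 1*4718 = -1/23030 - 4718 = -108655541/23030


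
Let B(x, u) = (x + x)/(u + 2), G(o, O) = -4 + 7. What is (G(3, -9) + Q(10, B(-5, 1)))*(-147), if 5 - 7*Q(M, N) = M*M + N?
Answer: 1484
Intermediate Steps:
G(o, O) = 3
B(x, u) = 2*x/(2 + u) (B(x, u) = (2*x)/(2 + u) = 2*x/(2 + u))
Q(M, N) = 5/7 - N/7 - M²/7 (Q(M, N) = 5/7 - (M*M + N)/7 = 5/7 - (M² + N)/7 = 5/7 - (N + M²)/7 = 5/7 + (-N/7 - M²/7) = 5/7 - N/7 - M²/7)
(G(3, -9) + Q(10, B(-5, 1)))*(-147) = (3 + (5/7 - 2*(-5)/(7*(2 + 1)) - ⅐*10²))*(-147) = (3 + (5/7 - 2*(-5)/(7*3) - ⅐*100))*(-147) = (3 + (5/7 - 2*(-5)/(7*3) - 100/7))*(-147) = (3 + (5/7 - ⅐*(-10/3) - 100/7))*(-147) = (3 + (5/7 + 10/21 - 100/7))*(-147) = (3 - 275/21)*(-147) = -212/21*(-147) = 1484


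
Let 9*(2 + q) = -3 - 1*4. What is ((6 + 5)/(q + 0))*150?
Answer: -594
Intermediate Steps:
q = -25/9 (q = -2 + (-3 - 1*4)/9 = -2 + (-3 - 4)/9 = -2 + (1/9)*(-7) = -2 - 7/9 = -25/9 ≈ -2.7778)
((6 + 5)/(q + 0))*150 = ((6 + 5)/(-25/9 + 0))*150 = (11/(-25/9))*150 = (11*(-9/25))*150 = -99/25*150 = -594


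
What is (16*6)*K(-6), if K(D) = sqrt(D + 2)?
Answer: 192*I ≈ 192.0*I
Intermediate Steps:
K(D) = sqrt(2 + D)
(16*6)*K(-6) = (16*6)*sqrt(2 - 6) = 96*sqrt(-4) = 96*(2*I) = 192*I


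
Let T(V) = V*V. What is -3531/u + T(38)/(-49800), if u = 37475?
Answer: -2299577/18662550 ≈ -0.12322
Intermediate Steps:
T(V) = V**2
-3531/u + T(38)/(-49800) = -3531/37475 + 38**2/(-49800) = -3531*1/37475 + 1444*(-1/49800) = -3531/37475 - 361/12450 = -2299577/18662550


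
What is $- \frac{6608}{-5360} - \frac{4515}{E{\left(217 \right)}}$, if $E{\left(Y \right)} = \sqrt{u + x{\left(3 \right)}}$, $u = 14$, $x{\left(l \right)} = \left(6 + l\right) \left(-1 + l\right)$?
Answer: $\frac{413}{335} - \frac{4515 \sqrt{2}}{8} \approx -796.91$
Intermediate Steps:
$x{\left(l \right)} = \left(-1 + l\right) \left(6 + l\right)$
$E{\left(Y \right)} = 4 \sqrt{2}$ ($E{\left(Y \right)} = \sqrt{14 + \left(-6 + 3^{2} + 5 \cdot 3\right)} = \sqrt{14 + \left(-6 + 9 + 15\right)} = \sqrt{14 + 18} = \sqrt{32} = 4 \sqrt{2}$)
$- \frac{6608}{-5360} - \frac{4515}{E{\left(217 \right)}} = - \frac{6608}{-5360} - \frac{4515}{4 \sqrt{2}} = \left(-6608\right) \left(- \frac{1}{5360}\right) - 4515 \frac{\sqrt{2}}{8} = \frac{413}{335} - \frac{4515 \sqrt{2}}{8}$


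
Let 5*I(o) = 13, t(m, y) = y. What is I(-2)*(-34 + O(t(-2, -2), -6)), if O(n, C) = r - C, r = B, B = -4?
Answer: -416/5 ≈ -83.200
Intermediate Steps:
r = -4
I(o) = 13/5 (I(o) = (1/5)*13 = 13/5)
O(n, C) = -4 - C
I(-2)*(-34 + O(t(-2, -2), -6)) = 13*(-34 + (-4 - 1*(-6)))/5 = 13*(-34 + (-4 + 6))/5 = 13*(-34 + 2)/5 = (13/5)*(-32) = -416/5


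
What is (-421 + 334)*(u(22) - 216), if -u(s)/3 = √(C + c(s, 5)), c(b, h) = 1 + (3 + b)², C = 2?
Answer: 18792 + 522*√157 ≈ 25333.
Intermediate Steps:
u(s) = -3*√(3 + (3 + s)²) (u(s) = -3*√(2 + (1 + (3 + s)²)) = -3*√(3 + (3 + s)²))
(-421 + 334)*(u(22) - 216) = (-421 + 334)*(-3*√(3 + (3 + 22)²) - 216) = -87*(-3*√(3 + 25²) - 216) = -87*(-3*√(3 + 625) - 216) = -87*(-6*√157 - 216) = -87*(-216 - 6*√157) = 18792 + 522*√157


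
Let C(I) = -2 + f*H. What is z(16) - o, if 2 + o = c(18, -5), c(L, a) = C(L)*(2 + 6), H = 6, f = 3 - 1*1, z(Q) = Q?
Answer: -62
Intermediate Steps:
f = 2 (f = 3 - 1 = 2)
C(I) = 10 (C(I) = -2 + 2*6 = -2 + 12 = 10)
c(L, a) = 80 (c(L, a) = 10*(2 + 6) = 10*8 = 80)
o = 78 (o = -2 + 80 = 78)
z(16) - o = 16 - 1*78 = 16 - 78 = -62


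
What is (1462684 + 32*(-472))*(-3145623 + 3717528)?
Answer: 827878239900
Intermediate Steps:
(1462684 + 32*(-472))*(-3145623 + 3717528) = (1462684 - 15104)*571905 = 1447580*571905 = 827878239900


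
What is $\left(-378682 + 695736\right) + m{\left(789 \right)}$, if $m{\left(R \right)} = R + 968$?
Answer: $318811$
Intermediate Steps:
$m{\left(R \right)} = 968 + R$
$\left(-378682 + 695736\right) + m{\left(789 \right)} = \left(-378682 + 695736\right) + \left(968 + 789\right) = 317054 + 1757 = 318811$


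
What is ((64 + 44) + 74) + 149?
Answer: 331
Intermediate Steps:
((64 + 44) + 74) + 149 = (108 + 74) + 149 = 182 + 149 = 331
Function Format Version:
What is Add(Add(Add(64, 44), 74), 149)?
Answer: 331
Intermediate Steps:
Add(Add(Add(64, 44), 74), 149) = Add(Add(108, 74), 149) = Add(182, 149) = 331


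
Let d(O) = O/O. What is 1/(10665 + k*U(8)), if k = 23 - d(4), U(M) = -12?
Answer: 1/10401 ≈ 9.6145e-5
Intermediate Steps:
d(O) = 1
k = 22 (k = 23 - 1*1 = 23 - 1 = 22)
1/(10665 + k*U(8)) = 1/(10665 + 22*(-12)) = 1/(10665 - 264) = 1/10401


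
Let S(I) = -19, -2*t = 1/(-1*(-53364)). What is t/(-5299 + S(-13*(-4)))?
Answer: 1/567579504 ≈ 1.7619e-9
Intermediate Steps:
t = -1/106728 (t = -1/(2*((-1*(-53364)))) = -½/53364 = -½*1/53364 = -1/106728 ≈ -9.3696e-6)
t/(-5299 + S(-13*(-4))) = -1/(106728*(-5299 - 19)) = -1/106728/(-5318) = -1/106728*(-1/5318) = 1/567579504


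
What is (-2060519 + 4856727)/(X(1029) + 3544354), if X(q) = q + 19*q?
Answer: 1398104/1782467 ≈ 0.78436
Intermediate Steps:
X(q) = 20*q
(-2060519 + 4856727)/(X(1029) + 3544354) = (-2060519 + 4856727)/(20*1029 + 3544354) = 2796208/(20580 + 3544354) = 2796208/3564934 = 2796208*(1/3564934) = 1398104/1782467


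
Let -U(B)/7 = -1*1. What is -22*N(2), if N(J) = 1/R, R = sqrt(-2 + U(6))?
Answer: -22*sqrt(5)/5 ≈ -9.8387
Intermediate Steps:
U(B) = 7 (U(B) = -(-7) = -7*(-1) = 7)
R = sqrt(5) (R = sqrt(-2 + 7) = sqrt(5) ≈ 2.2361)
N(J) = sqrt(5)/5 (N(J) = 1/sqrt(5) = 1*(sqrt(5)/5) = sqrt(5)/5)
-22*N(2) = -22*sqrt(5)/5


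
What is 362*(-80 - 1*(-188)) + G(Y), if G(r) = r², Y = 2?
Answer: 39100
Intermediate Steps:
362*(-80 - 1*(-188)) + G(Y) = 362*(-80 - 1*(-188)) + 2² = 362*(-80 + 188) + 4 = 362*108 + 4 = 39096 + 4 = 39100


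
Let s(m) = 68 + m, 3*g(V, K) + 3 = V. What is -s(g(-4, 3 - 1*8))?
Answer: -197/3 ≈ -65.667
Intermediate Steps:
g(V, K) = -1 + V/3
-s(g(-4, 3 - 1*8)) = -(68 + (-1 + (⅓)*(-4))) = -(68 + (-1 - 4/3)) = -(68 - 7/3) = -1*197/3 = -197/3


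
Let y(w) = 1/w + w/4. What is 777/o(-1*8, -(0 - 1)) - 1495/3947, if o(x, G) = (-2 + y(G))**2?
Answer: 16351883/11841 ≈ 1381.0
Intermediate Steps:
y(w) = 1/w + w/4 (y(w) = 1/w + w*(1/4) = 1/w + w/4)
o(x, G) = (-2 + 1/G + G/4)**2 (o(x, G) = (-2 + (1/G + G/4))**2 = (-2 + 1/G + G/4)**2)
777/o(-1*8, -(0 - 1)) - 1495/3947 = 777/(((4 + (-(0 - 1))*(-8 - (0 - 1)))**2/(16*(-(0 - 1))**2))) - 1495/3947 = 777/(((4 + (-1*(-1))*(-8 - 1*(-1)))**2/(16*(-1*(-1))**2))) - 1495*1/3947 = 777/(((1/16)*(4 + 1*(-8 + 1))**2/1**2)) - 1495/3947 = 777/(((1/16)*1*(4 + 1*(-7))**2)) - 1495/3947 = 777/(((1/16)*1*(4 - 7)**2)) - 1495/3947 = 777/(((1/16)*1*(-3)**2)) - 1495/3947 = 777/(((1/16)*1*9)) - 1495/3947 = 777/(9/16) - 1495/3947 = 777*(16/9) - 1495/3947 = 4144/3 - 1495/3947 = 16351883/11841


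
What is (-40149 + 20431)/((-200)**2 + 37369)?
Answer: -19718/77369 ≈ -0.25486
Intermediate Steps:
(-40149 + 20431)/((-200)**2 + 37369) = -19718/(40000 + 37369) = -19718/77369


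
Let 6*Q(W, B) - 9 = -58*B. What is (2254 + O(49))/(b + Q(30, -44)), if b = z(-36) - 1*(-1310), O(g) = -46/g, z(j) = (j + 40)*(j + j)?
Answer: 662400/425957 ≈ 1.5551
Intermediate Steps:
Q(W, B) = 3/2 - 29*B/3 (Q(W, B) = 3/2 + (-58*B)/6 = 3/2 - 29*B/3)
z(j) = 2*j*(40 + j) (z(j) = (40 + j)*(2*j) = 2*j*(40 + j))
b = 1022 (b = 2*(-36)*(40 - 36) - 1*(-1310) = 2*(-36)*4 + 1310 = -288 + 1310 = 1022)
(2254 + O(49))/(b + Q(30, -44)) = (2254 - 46/49)/(1022 + (3/2 - 29/3*(-44))) = (2254 - 46*1/49)/(1022 + (3/2 + 1276/3)) = (2254 - 46/49)/(1022 + 2561/6) = 110400/(49*(8693/6)) = (110400/49)*(6/8693) = 662400/425957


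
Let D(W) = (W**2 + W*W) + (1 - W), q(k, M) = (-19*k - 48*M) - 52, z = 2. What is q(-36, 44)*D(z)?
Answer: -10360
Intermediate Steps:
q(k, M) = -52 - 48*M - 19*k (q(k, M) = (-48*M - 19*k) - 52 = -52 - 48*M - 19*k)
D(W) = 1 - W + 2*W**2 (D(W) = (W**2 + W**2) + (1 - W) = 2*W**2 + (1 - W) = 1 - W + 2*W**2)
q(-36, 44)*D(z) = (-52 - 48*44 - 19*(-36))*(1 - 1*2 + 2*2**2) = (-52 - 2112 + 684)*(1 - 2 + 2*4) = -1480*(1 - 2 + 8) = -1480*7 = -10360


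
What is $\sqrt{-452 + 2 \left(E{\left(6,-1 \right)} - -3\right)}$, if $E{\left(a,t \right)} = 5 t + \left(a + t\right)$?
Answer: $i \sqrt{446} \approx 21.119 i$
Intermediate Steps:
$E{\left(a,t \right)} = a + 6 t$
$\sqrt{-452 + 2 \left(E{\left(6,-1 \right)} - -3\right)} = \sqrt{-452 + 2 \left(\left(6 + 6 \left(-1\right)\right) - -3\right)} = \sqrt{-452 + 2 \left(\left(6 - 6\right) + 3\right)} = \sqrt{-452 + 2 \left(0 + 3\right)} = \sqrt{-452 + 2 \cdot 3} = \sqrt{-452 + 6} = \sqrt{-446} = i \sqrt{446}$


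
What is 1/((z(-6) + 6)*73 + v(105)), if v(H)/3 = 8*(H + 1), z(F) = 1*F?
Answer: 1/2544 ≈ 0.00039308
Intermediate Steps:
z(F) = F
v(H) = 24 + 24*H (v(H) = 3*(8*(H + 1)) = 3*(8*(1 + H)) = 3*(8 + 8*H) = 24 + 24*H)
1/((z(-6) + 6)*73 + v(105)) = 1/((-6 + 6)*73 + (24 + 24*105)) = 1/(0*73 + (24 + 2520)) = 1/(0 + 2544) = 1/2544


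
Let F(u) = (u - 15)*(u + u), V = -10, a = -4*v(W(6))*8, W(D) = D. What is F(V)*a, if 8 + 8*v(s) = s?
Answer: 4000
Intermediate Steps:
v(s) = -1 + s/8
a = 8 (a = -4*(-1 + (⅛)*6)*8 = -4*(-1 + ¾)*8 = -4*(-¼)*8 = 1*8 = 8)
F(u) = 2*u*(-15 + u) (F(u) = (-15 + u)*(2*u) = 2*u*(-15 + u))
F(V)*a = (2*(-10)*(-15 - 10))*8 = (2*(-10)*(-25))*8 = 500*8 = 4000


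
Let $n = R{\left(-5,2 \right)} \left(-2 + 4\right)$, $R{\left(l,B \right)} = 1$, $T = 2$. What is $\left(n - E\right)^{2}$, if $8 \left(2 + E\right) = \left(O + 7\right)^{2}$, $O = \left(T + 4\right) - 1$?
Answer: $196$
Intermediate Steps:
$O = 5$ ($O = \left(2 + 4\right) - 1 = 6 - 1 = 5$)
$E = 16$ ($E = -2 + \frac{\left(5 + 7\right)^{2}}{8} = -2 + \frac{12^{2}}{8} = -2 + \frac{1}{8} \cdot 144 = -2 + 18 = 16$)
$n = 2$ ($n = 1 \left(-2 + 4\right) = 1 \cdot 2 = 2$)
$\left(n - E\right)^{2} = \left(2 - 16\right)^{2} = \left(-14\right)^{2} = 196$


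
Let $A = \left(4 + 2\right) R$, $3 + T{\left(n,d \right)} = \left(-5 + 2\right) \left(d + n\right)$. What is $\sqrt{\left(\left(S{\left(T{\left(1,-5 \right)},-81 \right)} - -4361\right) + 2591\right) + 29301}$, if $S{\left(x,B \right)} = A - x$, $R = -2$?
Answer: $2 \sqrt{9058} \approx 190.35$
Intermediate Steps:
$T{\left(n,d \right)} = -3 - 3 d - 3 n$ ($T{\left(n,d \right)} = -3 + \left(-5 + 2\right) \left(d + n\right) = -3 - 3 \left(d + n\right) = -3 - \left(3 d + 3 n\right) = -3 - 3 d - 3 n$)
$A = -12$ ($A = \left(4 + 2\right) \left(-2\right) = 6 \left(-2\right) = -12$)
$S{\left(x,B \right)} = -12 - x$
$\sqrt{\left(\left(S{\left(T{\left(1,-5 \right)},-81 \right)} - -4361\right) + 2591\right) + 29301} = \sqrt{\left(\left(\left(-12 - \left(-3 - -15 - 3\right)\right) - -4361\right) + 2591\right) + 29301} = \sqrt{\left(\left(\left(-12 - \left(-3 + 15 - 3\right)\right) + 4361\right) + 2591\right) + 29301} = \sqrt{\left(\left(\left(-12 - 9\right) + 4361\right) + 2591\right) + 29301} = \sqrt{\left(\left(-21 + 4361\right) + 2591\right) + 29301} = \sqrt{\left(4340 + 2591\right) + 29301} = \sqrt{6931 + 29301} = \sqrt{36232} = 2 \sqrt{9058}$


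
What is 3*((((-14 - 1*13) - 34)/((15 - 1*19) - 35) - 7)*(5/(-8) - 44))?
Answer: 18921/26 ≈ 727.73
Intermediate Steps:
3*((((-14 - 1*13) - 34)/((15 - 1*19) - 35) - 7)*(5/(-8) - 44)) = 3*((((-14 - 13) - 34)/((15 - 19) - 35) - 7)*(5*(-1/8) - 44)) = 3*(((-27 - 34)/(-4 - 35) - 7)*(-5/8 - 44)) = 3*((-61/(-39) - 7)*(-357/8)) = 3*((-61*(-1/39) - 7)*(-357/8)) = 3*((61/39 - 7)*(-357/8)) = 3*(-212/39*(-357/8)) = 3*(6307/26) = 18921/26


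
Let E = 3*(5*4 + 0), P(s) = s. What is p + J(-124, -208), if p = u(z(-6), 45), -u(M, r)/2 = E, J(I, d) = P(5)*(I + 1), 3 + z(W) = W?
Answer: -735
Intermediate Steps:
z(W) = -3 + W
E = 60 (E = 3*(20 + 0) = 3*20 = 60)
J(I, d) = 5 + 5*I (J(I, d) = 5*(I + 1) = 5*(1 + I) = 5 + 5*I)
u(M, r) = -120 (u(M, r) = -2*60 = -120)
p = -120
p + J(-124, -208) = -120 + (5 + 5*(-124)) = -120 + (5 - 620) = -120 - 615 = -735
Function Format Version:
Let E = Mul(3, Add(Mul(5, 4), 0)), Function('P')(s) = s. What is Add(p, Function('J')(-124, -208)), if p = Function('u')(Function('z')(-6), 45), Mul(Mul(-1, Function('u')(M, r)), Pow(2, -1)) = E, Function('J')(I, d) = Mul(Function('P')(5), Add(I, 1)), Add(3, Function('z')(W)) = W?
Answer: -735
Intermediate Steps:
Function('z')(W) = Add(-3, W)
E = 60 (E = Mul(3, Add(20, 0)) = Mul(3, 20) = 60)
Function('J')(I, d) = Add(5, Mul(5, I)) (Function('J')(I, d) = Mul(5, Add(I, 1)) = Mul(5, Add(1, I)) = Add(5, Mul(5, I)))
Function('u')(M, r) = -120 (Function('u')(M, r) = Mul(-2, 60) = -120)
p = -120
Add(p, Function('J')(-124, -208)) = Add(-120, Add(5, Mul(5, -124))) = Add(-120, Add(5, -620)) = Add(-120, -615) = -735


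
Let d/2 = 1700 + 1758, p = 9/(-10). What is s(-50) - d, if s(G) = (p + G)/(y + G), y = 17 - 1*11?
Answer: -3042531/440 ≈ -6914.8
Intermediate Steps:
y = 6 (y = 17 - 11 = 6)
p = -9/10 (p = 9*(-⅒) = -9/10 ≈ -0.90000)
s(G) = (-9/10 + G)/(6 + G)
d = 6916 (d = 2*(1700 + 1758) = 2*3458 = 6916)
s(-50) - d = (-9/10 - 50)/(6 - 50) - 1*6916 = -509/10/(-44) - 6916 = -1/44*(-509/10) - 6916 = 509/440 - 6916 = -3042531/440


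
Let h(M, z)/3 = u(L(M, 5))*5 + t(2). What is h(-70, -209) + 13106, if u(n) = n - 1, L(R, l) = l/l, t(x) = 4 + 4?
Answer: 13130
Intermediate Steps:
t(x) = 8
L(R, l) = 1
u(n) = -1 + n
h(M, z) = 24 (h(M, z) = 3*((-1 + 1)*5 + 8) = 3*(0*5 + 8) = 3*(0 + 8) = 3*8 = 24)
h(-70, -209) + 13106 = 24 + 13106 = 13130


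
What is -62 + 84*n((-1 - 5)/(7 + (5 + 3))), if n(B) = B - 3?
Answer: -1738/5 ≈ -347.60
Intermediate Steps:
n(B) = -3 + B
-62 + 84*n((-1 - 5)/(7 + (5 + 3))) = -62 + 84*(-3 + (-1 - 5)/(7 + (5 + 3))) = -62 + 84*(-3 - 6/(7 + 8)) = -62 + 84*(-3 - 6/15) = -62 + 84*(-3 - 6*1/15) = -62 + 84*(-3 - 2/5) = -62 + 84*(-17/5) = -62 - 1428/5 = -1738/5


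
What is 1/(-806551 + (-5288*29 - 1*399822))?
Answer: -1/1359725 ≈ -7.3544e-7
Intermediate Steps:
1/(-806551 + (-5288*29 - 1*399822)) = 1/(-806551 + (-153352 - 399822)) = 1/(-806551 - 553174) = 1/(-1359725) = -1/1359725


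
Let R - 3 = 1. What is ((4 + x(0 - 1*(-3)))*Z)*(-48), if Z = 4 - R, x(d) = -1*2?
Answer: 0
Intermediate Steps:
R = 4 (R = 3 + 1 = 4)
x(d) = -2
Z = 0 (Z = 4 - 1*4 = 4 - 4 = 0)
((4 + x(0 - 1*(-3)))*Z)*(-48) = ((4 - 2)*0)*(-48) = (2*0)*(-48) = 0*(-48) = 0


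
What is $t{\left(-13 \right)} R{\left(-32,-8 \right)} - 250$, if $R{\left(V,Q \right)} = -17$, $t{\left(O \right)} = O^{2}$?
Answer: $-3123$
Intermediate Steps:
$t{\left(-13 \right)} R{\left(-32,-8 \right)} - 250 = \left(-13\right)^{2} \left(-17\right) - 250 = 169 \left(-17\right) - 250 = -2873 - 250 = -3123$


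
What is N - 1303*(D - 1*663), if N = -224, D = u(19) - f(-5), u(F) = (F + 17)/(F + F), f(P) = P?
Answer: 16262396/19 ≈ 8.5592e+5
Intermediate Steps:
u(F) = (17 + F)/(2*F) (u(F) = (17 + F)/((2*F)) = (17 + F)*(1/(2*F)) = (17 + F)/(2*F))
D = 113/19 (D = (½)*(17 + 19)/19 - 1*(-5) = (½)*(1/19)*36 + 5 = 18/19 + 5 = 113/19 ≈ 5.9474)
N - 1303*(D - 1*663) = -224 - 1303*(113/19 - 1*663) = -224 - 1303*(113/19 - 663) = -224 - 1303*(-12484/19) = -224 + 16266652/19 = 16262396/19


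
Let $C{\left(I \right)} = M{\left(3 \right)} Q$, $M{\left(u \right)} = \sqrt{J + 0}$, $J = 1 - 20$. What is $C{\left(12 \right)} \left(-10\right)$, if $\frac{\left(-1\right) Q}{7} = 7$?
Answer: $490 i \sqrt{19} \approx 2135.9 i$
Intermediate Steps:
$Q = -49$ ($Q = \left(-7\right) 7 = -49$)
$J = -19$ ($J = 1 - 20 = -19$)
$M{\left(u \right)} = i \sqrt{19}$ ($M{\left(u \right)} = \sqrt{-19 + 0} = \sqrt{-19} = i \sqrt{19}$)
$C{\left(I \right)} = - 49 i \sqrt{19}$ ($C{\left(I \right)} = i \sqrt{19} \left(-49\right) = - 49 i \sqrt{19}$)
$C{\left(12 \right)} \left(-10\right) = - 49 i \sqrt{19} \left(-10\right) = 490 i \sqrt{19}$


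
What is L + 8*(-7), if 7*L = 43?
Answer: -349/7 ≈ -49.857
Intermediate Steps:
L = 43/7 (L = (⅐)*43 = 43/7 ≈ 6.1429)
L + 8*(-7) = 43/7 + 8*(-7) = 43/7 - 56 = -349/7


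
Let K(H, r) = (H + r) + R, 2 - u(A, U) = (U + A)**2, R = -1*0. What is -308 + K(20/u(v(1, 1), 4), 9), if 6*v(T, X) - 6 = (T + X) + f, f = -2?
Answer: -6897/23 ≈ -299.87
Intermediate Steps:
R = 0
v(T, X) = 2/3 + T/6 + X/6 (v(T, X) = 1 + ((T + X) - 2)/6 = 1 + (-2 + T + X)/6 = 1 + (-1/3 + T/6 + X/6) = 2/3 + T/6 + X/6)
u(A, U) = 2 - (A + U)**2 (u(A, U) = 2 - (U + A)**2 = 2 - (A + U)**2)
K(H, r) = H + r (K(H, r) = (H + r) + 0 = H + r)
-308 + K(20/u(v(1, 1), 4), 9) = -308 + (20/(2 - ((2/3 + (1/6)*1 + (1/6)*1) + 4)**2) + 9) = -308 + (20/(2 - ((2/3 + 1/6 + 1/6) + 4)**2) + 9) = -308 + (20/(2 - (1 + 4)**2) + 9) = -308 + (20/(2 - 1*5**2) + 9) = -308 + (20/(2 - 1*25) + 9) = -308 + (20/(2 - 25) + 9) = -308 + (20/(-23) + 9) = -308 + (20*(-1/23) + 9) = -308 + (-20/23 + 9) = -308 + 187/23 = -6897/23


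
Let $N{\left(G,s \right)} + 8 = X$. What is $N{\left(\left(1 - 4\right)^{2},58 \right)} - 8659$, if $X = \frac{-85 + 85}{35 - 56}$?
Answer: $-8667$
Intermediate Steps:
$X = 0$ ($X = \frac{0}{35 - 56} = \frac{0}{-21} = 0 \left(- \frac{1}{21}\right) = 0$)
$N{\left(G,s \right)} = -8$ ($N{\left(G,s \right)} = -8 + 0 = -8$)
$N{\left(\left(1 - 4\right)^{2},58 \right)} - 8659 = -8 - 8659 = -8667$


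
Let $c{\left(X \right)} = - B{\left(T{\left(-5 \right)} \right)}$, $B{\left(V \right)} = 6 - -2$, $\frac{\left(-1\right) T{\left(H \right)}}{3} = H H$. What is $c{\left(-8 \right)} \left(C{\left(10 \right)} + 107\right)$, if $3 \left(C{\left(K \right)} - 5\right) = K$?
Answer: $- \frac{2768}{3} \approx -922.67$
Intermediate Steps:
$T{\left(H \right)} = - 3 H^{2}$ ($T{\left(H \right)} = - 3 H H = - 3 H^{2}$)
$C{\left(K \right)} = 5 + \frac{K}{3}$
$B{\left(V \right)} = 8$ ($B{\left(V \right)} = 6 + 2 = 8$)
$c{\left(X \right)} = -8$ ($c{\left(X \right)} = \left(-1\right) 8 = -8$)
$c{\left(-8 \right)} \left(C{\left(10 \right)} + 107\right) = - 8 \left(\left(5 + \frac{1}{3} \cdot 10\right) + 107\right) = - 8 \left(\left(5 + \frac{10}{3}\right) + 107\right) = - 8 \left(\frac{25}{3} + 107\right) = \left(-8\right) \frac{346}{3} = - \frac{2768}{3}$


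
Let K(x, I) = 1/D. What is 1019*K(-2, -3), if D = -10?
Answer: -1019/10 ≈ -101.90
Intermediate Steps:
K(x, I) = -⅒ (K(x, I) = 1/(-10) = -⅒)
1019*K(-2, -3) = 1019*(-⅒) = -1019/10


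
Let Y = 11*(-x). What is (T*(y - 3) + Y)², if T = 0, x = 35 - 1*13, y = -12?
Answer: 58564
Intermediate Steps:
x = 22 (x = 35 - 13 = 22)
Y = -242 (Y = 11*(-1*22) = 11*(-22) = -242)
(T*(y - 3) + Y)² = (0*(-12 - 3) - 242)² = (0*(-15) - 242)² = (0 - 242)² = (-242)² = 58564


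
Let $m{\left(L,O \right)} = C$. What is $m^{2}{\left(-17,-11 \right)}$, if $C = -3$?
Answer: $9$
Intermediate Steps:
$m{\left(L,O \right)} = -3$
$m^{2}{\left(-17,-11 \right)} = \left(-3\right)^{2} = 9$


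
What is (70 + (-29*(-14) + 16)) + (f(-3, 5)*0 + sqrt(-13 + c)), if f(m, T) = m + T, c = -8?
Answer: 492 + I*sqrt(21) ≈ 492.0 + 4.5826*I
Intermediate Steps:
f(m, T) = T + m
(70 + (-29*(-14) + 16)) + (f(-3, 5)*0 + sqrt(-13 + c)) = (70 + (-29*(-14) + 16)) + ((5 - 3)*0 + sqrt(-13 - 8)) = (70 + (406 + 16)) + (2*0 + sqrt(-21)) = (70 + 422) + (0 + I*sqrt(21)) = 492 + I*sqrt(21)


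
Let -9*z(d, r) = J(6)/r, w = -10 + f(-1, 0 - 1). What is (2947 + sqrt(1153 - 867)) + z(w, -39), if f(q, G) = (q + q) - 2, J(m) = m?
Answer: 344801/117 + sqrt(286) ≈ 2963.9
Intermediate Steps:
f(q, G) = -2 + 2*q (f(q, G) = 2*q - 2 = -2 + 2*q)
w = -14 (w = -10 + (-2 + 2*(-1)) = -10 + (-2 - 2) = -10 - 4 = -14)
z(d, r) = -2/(3*r)
(2947 + sqrt(1153 - 867)) + z(w, -39) = (2947 + sqrt(1153 - 867)) - 2/3/(-39) = (2947 + sqrt(286)) - 2/3*(-1/39) = (2947 + sqrt(286)) + 2/117 = 344801/117 + sqrt(286)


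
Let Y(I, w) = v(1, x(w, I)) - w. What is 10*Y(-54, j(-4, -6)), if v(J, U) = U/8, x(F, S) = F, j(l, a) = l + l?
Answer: 70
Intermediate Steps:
j(l, a) = 2*l
v(J, U) = U/8 (v(J, U) = U*(⅛) = U/8)
Y(I, w) = -7*w/8 (Y(I, w) = w/8 - w = -7*w/8)
10*Y(-54, j(-4, -6)) = 10*(-7*(-4)/4) = 10*(-7/8*(-8)) = 10*7 = 70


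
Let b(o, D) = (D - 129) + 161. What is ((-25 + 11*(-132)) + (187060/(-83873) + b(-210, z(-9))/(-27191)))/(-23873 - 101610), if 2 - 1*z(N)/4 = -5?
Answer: 3373523908251/286175368203869 ≈ 0.011788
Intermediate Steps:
z(N) = 28 (z(N) = 8 - 4*(-5) = 8 + 20 = 28)
b(o, D) = 32 + D (b(o, D) = (-129 + D) + 161 = 32 + D)
((-25 + 11*(-132)) + (187060/(-83873) + b(-210, z(-9))/(-27191)))/(-23873 - 101610) = ((-25 + 11*(-132)) + (187060/(-83873) + (32 + 28)/(-27191)))/(-23873 - 101610) = ((-25 - 1452) + (187060*(-1/83873) + 60*(-1/27191)))/(-125483) = (-1477 + (-187060/83873 - 60/27191))*(-1/125483) = (-1477 - 5091380840/2280590743)*(-1/125483) = -3373523908251/2280590743*(-1/125483) = 3373523908251/286175368203869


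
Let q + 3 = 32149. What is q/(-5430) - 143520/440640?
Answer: -5188933/830790 ≈ -6.2458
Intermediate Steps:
q = 32146 (q = -3 + 32149 = 32146)
q/(-5430) - 143520/440640 = 32146/(-5430) - 143520/440640 = 32146*(-1/5430) - 143520*1/440640 = -16073/2715 - 299/918 = -5188933/830790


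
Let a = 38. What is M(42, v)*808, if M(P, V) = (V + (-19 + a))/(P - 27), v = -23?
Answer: -3232/15 ≈ -215.47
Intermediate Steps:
M(P, V) = (19 + V)/(-27 + P) (M(P, V) = (V + (-19 + 38))/(P - 27) = (V + 19)/(-27 + P) = (19 + V)/(-27 + P))
M(42, v)*808 = ((19 - 23)/(-27 + 42))*808 = (-4/15)*808 = ((1/15)*(-4))*808 = -4/15*808 = -3232/15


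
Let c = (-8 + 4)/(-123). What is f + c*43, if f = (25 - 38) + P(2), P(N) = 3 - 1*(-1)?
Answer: -935/123 ≈ -7.6016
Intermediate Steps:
c = 4/123 (c = -4*(-1/123) = 4/123 ≈ 0.032520)
P(N) = 4 (P(N) = 3 + 1 = 4)
f = -9 (f = (25 - 38) + 4 = -13 + 4 = -9)
f + c*43 = -9 + (4/123)*43 = -9 + 172/123 = -935/123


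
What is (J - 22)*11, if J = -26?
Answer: -528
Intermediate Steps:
(J - 22)*11 = (-26 - 22)*11 = -48*11 = -528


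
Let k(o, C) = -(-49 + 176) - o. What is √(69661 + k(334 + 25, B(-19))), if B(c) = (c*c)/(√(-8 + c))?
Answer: 5*√2767 ≈ 263.01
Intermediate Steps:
B(c) = c²/√(-8 + c)
k(o, C) = -127 - o (k(o, C) = -1*127 - o = -127 - o)
√(69661 + k(334 + 25, B(-19))) = √(69661 + (-127 - (334 + 25))) = √(69661 + (-127 - 1*359)) = √(69661 + (-127 - 359)) = √(69661 - 486) = √69175 = 5*√2767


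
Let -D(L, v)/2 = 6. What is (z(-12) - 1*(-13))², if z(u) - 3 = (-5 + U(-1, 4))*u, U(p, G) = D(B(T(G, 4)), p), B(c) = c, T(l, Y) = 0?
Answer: 48400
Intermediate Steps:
D(L, v) = -12 (D(L, v) = -2*6 = -12)
U(p, G) = -12
z(u) = 3 - 17*u (z(u) = 3 + (-5 - 12)*u = 3 - 17*u)
(z(-12) - 1*(-13))² = ((3 - 17*(-12)) - 1*(-13))² = ((3 + 204) + 13)² = (207 + 13)² = 220² = 48400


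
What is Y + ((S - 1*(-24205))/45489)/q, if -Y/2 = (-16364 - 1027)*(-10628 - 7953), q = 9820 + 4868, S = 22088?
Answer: -143936664009117817/222714144 ≈ -6.4628e+8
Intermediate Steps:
q = 14688
Y = -646284342 (Y = -2*(-16364 - 1027)*(-10628 - 7953) = -(-34782)*(-18581) = -2*323142171 = -646284342)
Y + ((S - 1*(-24205))/45489)/q = -646284342 + ((22088 - 1*(-24205))/45489)/14688 = -646284342 + ((22088 + 24205)*(1/45489))*(1/14688) = -646284342 + (46293*(1/45489))*(1/14688) = -646284342 + (15431/15163)*(1/14688) = -646284342 + 15431/222714144 = -143936664009117817/222714144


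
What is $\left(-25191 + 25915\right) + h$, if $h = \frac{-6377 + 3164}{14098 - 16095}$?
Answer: $\frac{1449041}{1997} \approx 725.61$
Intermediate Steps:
$h = \frac{3213}{1997}$ ($h = - \frac{3213}{-1997} = \left(-3213\right) \left(- \frac{1}{1997}\right) = \frac{3213}{1997} \approx 1.6089$)
$\left(-25191 + 25915\right) + h = \left(-25191 + 25915\right) + \frac{3213}{1997} = 724 + \frac{3213}{1997} = \frac{1449041}{1997}$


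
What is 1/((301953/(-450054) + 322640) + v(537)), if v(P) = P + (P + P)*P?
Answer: 150018/135003347819 ≈ 1.1112e-6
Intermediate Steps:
v(P) = P + 2*P² (v(P) = P + (2*P)*P = P + 2*P²)
1/((301953/(-450054) + 322640) + v(537)) = 1/((301953/(-450054) + 322640) + 537*(1 + 2*537)) = 1/((301953*(-1/450054) + 322640) + 537*(1 + 1074)) = 1/((-100651/150018 + 322640) + 537*1075) = 1/(48401706869/150018 + 577275) = 1/(135003347819/150018) = 150018/135003347819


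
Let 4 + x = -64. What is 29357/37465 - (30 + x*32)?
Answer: 80429247/37465 ≈ 2146.8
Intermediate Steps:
x = -68 (x = -4 - 64 = -68)
29357/37465 - (30 + x*32) = 29357/37465 - (30 - 68*32) = 29357*(1/37465) - (30 - 2176) = 29357/37465 - 1*(-2146) = 29357/37465 + 2146 = 80429247/37465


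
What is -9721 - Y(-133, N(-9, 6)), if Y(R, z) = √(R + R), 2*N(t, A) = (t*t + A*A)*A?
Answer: -9721 - I*√266 ≈ -9721.0 - 16.31*I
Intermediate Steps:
N(t, A) = A*(A² + t²)/2 (N(t, A) = ((t*t + A*A)*A)/2 = ((t² + A²)*A)/2 = ((A² + t²)*A)/2 = (A*(A² + t²))/2 = A*(A² + t²)/2)
Y(R, z) = √2*√R (Y(R, z) = √(2*R) = √2*√R)
-9721 - Y(-133, N(-9, 6)) = -9721 - √2*√(-133) = -9721 - √2*I*√133 = -9721 - I*√266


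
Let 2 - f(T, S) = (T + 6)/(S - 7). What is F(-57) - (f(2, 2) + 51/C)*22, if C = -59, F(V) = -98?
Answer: -46664/295 ≈ -158.18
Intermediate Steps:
f(T, S) = 2 - (6 + T)/(-7 + S) (f(T, S) = 2 - (T + 6)/(S - 7) = 2 - (6 + T)/(-7 + S))
F(-57) - (f(2, 2) + 51/C)*22 = -98 - ((-20 - 1*2 + 2*2)/(-7 + 2) + 51/(-59))*22 = -98 - ((-20 - 2 + 4)/(-5) + 51*(-1/59))*22 = -98 - (-⅕*(-18) - 51/59)*22 = -98 - (18/5 - 51/59)*22 = -98 - 807*22/295 = -98 - 1*17754/295 = -98 - 17754/295 = -46664/295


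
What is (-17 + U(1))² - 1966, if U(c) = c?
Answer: -1710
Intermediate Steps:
(-17 + U(1))² - 1966 = (-17 + 1)² - 1966 = (-16)² - 1966 = 256 - 1966 = -1710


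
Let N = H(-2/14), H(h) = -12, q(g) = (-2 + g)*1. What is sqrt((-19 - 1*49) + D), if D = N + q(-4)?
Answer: I*sqrt(86) ≈ 9.2736*I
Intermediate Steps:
q(g) = -2 + g
N = -12
D = -18 (D = -12 + (-2 - 4) = -12 - 6 = -18)
sqrt((-19 - 1*49) + D) = sqrt((-19 - 1*49) - 18) = sqrt((-19 - 49) - 18) = sqrt(-68 - 18) = sqrt(-86) = I*sqrt(86)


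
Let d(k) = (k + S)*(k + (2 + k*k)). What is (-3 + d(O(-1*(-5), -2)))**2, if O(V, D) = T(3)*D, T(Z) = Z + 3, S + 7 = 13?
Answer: 651249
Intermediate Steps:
S = 6 (S = -7 + 13 = 6)
T(Z) = 3 + Z
O(V, D) = 6*D (O(V, D) = (3 + 3)*D = 6*D)
d(k) = (6 + k)*(2 + k + k**2) (d(k) = (k + 6)*(k + (2 + k*k)) = (6 + k)*(k + (2 + k**2)) = (6 + k)*(2 + k + k**2))
(-3 + d(O(-1*(-5), -2)))**2 = (-3 + (12 + (6*(-2))**3 + 7*(6*(-2))**2 + 8*(6*(-2))))**2 = (-3 + (12 + (-12)**3 + 7*(-12)**2 + 8*(-12)))**2 = (-3 + (12 - 1728 + 7*144 - 96))**2 = (-3 + (12 - 1728 + 1008 - 96))**2 = (-3 - 804)**2 = (-807)**2 = 651249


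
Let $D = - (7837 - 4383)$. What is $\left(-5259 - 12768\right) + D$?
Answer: $-21481$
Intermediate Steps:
$D = -3454$ ($D = \left(-1\right) 3454 = -3454$)
$\left(-5259 - 12768\right) + D = \left(-5259 - 12768\right) - 3454 = -18027 - 3454 = -21481$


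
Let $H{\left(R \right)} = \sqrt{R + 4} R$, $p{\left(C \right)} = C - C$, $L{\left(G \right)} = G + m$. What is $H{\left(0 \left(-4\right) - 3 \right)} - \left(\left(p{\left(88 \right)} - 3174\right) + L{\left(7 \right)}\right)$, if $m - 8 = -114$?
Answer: $3270$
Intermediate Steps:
$m = -106$ ($m = 8 - 114 = -106$)
$L{\left(G \right)} = -106 + G$ ($L{\left(G \right)} = G - 106 = -106 + G$)
$p{\left(C \right)} = 0$
$H{\left(R \right)} = R \sqrt{4 + R}$ ($H{\left(R \right)} = \sqrt{4 + R} R = R \sqrt{4 + R}$)
$H{\left(0 \left(-4\right) - 3 \right)} - \left(\left(p{\left(88 \right)} - 3174\right) + L{\left(7 \right)}\right) = \left(0 \left(-4\right) - 3\right) \sqrt{4 + \left(0 \left(-4\right) - 3\right)} - \left(\left(0 - 3174\right) + \left(-106 + 7\right)\right) = \left(0 - 3\right) \sqrt{4 + \left(0 - 3\right)} - \left(-3174 - 99\right) = - 3 \sqrt{4 - 3} - -3273 = - 3 \sqrt{1} + 3273 = \left(-3\right) 1 + 3273 = -3 + 3273 = 3270$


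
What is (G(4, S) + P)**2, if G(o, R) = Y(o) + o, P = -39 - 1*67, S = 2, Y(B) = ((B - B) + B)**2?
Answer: 7396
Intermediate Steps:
Y(B) = B**2 (Y(B) = (0 + B)**2 = B**2)
P = -106 (P = -39 - 67 = -106)
G(o, R) = o + o**2 (G(o, R) = o**2 + o = o + o**2)
(G(4, S) + P)**2 = (4*(1 + 4) - 106)**2 = (4*5 - 106)**2 = (20 - 106)**2 = (-86)**2 = 7396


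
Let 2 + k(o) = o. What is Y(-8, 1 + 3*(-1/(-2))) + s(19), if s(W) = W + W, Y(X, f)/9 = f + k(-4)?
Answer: 13/2 ≈ 6.5000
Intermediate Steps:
k(o) = -2 + o
Y(X, f) = -54 + 9*f (Y(X, f) = 9*(f + (-2 - 4)) = 9*(f - 6) = 9*(-6 + f) = -54 + 9*f)
s(W) = 2*W
Y(-8, 1 + 3*(-1/(-2))) + s(19) = (-54 + 9*(1 + 3*(-1/(-2)))) + 2*19 = (-54 + 9*(1 + 3*(-1*(-½)))) + 38 = (-54 + 9*(1 + 3*(½))) + 38 = (-54 + 9*(1 + 3/2)) + 38 = (-54 + 9*(5/2)) + 38 = (-54 + 45/2) + 38 = -63/2 + 38 = 13/2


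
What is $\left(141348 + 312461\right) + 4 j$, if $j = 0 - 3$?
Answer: $453797$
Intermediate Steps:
$j = -3$ ($j = 0 - 3 = -3$)
$\left(141348 + 312461\right) + 4 j = \left(141348 + 312461\right) + 4 \left(-3\right) = 453809 - 12 = 453797$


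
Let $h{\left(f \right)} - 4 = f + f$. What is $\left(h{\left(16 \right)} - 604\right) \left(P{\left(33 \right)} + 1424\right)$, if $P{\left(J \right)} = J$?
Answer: $-827576$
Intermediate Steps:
$h{\left(f \right)} = 4 + 2 f$ ($h{\left(f \right)} = 4 + \left(f + f\right) = 4 + 2 f$)
$\left(h{\left(16 \right)} - 604\right) \left(P{\left(33 \right)} + 1424\right) = \left(\left(4 + 2 \cdot 16\right) - 604\right) \left(33 + 1424\right) = \left(\left(4 + 32\right) - 604\right) 1457 = \left(36 - 604\right) 1457 = \left(-568\right) 1457 = -827576$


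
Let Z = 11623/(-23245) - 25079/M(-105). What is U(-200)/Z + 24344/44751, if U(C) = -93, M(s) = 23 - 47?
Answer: 11863011445792/26075620216653 ≈ 0.45495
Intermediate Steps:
M(s) = -24
Z = 582682403/557880 (Z = 11623/(-23245) - 25079/(-24) = 11623*(-1/23245) - 25079*(-1/24) = -11623/23245 + 25079/24 = 582682403/557880 ≈ 1044.5)
U(-200)/Z + 24344/44751 = -93/582682403/557880 + 24344/44751 = -93*557880/582682403 + 24344*(1/44751) = -51882840/582682403 + 24344/44751 = 11863011445792/26075620216653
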